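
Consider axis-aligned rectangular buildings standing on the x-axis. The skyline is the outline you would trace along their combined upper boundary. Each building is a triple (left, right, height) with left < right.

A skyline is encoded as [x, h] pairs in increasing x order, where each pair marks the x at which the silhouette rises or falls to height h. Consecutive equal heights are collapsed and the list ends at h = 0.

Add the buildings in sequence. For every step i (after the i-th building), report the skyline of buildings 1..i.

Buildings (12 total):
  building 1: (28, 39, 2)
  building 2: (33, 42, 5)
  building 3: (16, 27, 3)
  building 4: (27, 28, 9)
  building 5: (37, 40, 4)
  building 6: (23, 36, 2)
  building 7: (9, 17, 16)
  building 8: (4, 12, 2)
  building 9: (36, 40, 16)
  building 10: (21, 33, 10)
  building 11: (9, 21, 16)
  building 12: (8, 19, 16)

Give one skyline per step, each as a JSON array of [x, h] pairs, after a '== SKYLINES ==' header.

== SKYLINES ==
[[28,2],[39,0]]
[[28,2],[33,5],[42,0]]
[[16,3],[27,0],[28,2],[33,5],[42,0]]
[[16,3],[27,9],[28,2],[33,5],[42,0]]
[[16,3],[27,9],[28,2],[33,5],[42,0]]
[[16,3],[27,9],[28,2],[33,5],[42,0]]
[[9,16],[17,3],[27,9],[28,2],[33,5],[42,0]]
[[4,2],[9,16],[17,3],[27,9],[28,2],[33,5],[42,0]]
[[4,2],[9,16],[17,3],[27,9],[28,2],[33,5],[36,16],[40,5],[42,0]]
[[4,2],[9,16],[17,3],[21,10],[33,5],[36,16],[40,5],[42,0]]
[[4,2],[9,16],[21,10],[33,5],[36,16],[40,5],[42,0]]
[[4,2],[8,16],[21,10],[33,5],[36,16],[40,5],[42,0]]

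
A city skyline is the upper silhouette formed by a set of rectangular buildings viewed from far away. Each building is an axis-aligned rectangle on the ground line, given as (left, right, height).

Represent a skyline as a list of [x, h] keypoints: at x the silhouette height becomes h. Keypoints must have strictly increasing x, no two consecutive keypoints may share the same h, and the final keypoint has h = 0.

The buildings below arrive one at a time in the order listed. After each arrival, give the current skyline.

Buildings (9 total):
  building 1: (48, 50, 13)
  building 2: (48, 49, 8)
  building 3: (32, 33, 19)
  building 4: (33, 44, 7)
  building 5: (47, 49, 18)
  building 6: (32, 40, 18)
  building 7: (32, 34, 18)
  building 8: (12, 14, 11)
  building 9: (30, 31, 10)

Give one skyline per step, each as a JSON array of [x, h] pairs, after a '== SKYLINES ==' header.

== SKYLINES ==
[[48,13],[50,0]]
[[48,13],[50,0]]
[[32,19],[33,0],[48,13],[50,0]]
[[32,19],[33,7],[44,0],[48,13],[50,0]]
[[32,19],[33,7],[44,0],[47,18],[49,13],[50,0]]
[[32,19],[33,18],[40,7],[44,0],[47,18],[49,13],[50,0]]
[[32,19],[33,18],[40,7],[44,0],[47,18],[49,13],[50,0]]
[[12,11],[14,0],[32,19],[33,18],[40,7],[44,0],[47,18],[49,13],[50,0]]
[[12,11],[14,0],[30,10],[31,0],[32,19],[33,18],[40,7],[44,0],[47,18],[49,13],[50,0]]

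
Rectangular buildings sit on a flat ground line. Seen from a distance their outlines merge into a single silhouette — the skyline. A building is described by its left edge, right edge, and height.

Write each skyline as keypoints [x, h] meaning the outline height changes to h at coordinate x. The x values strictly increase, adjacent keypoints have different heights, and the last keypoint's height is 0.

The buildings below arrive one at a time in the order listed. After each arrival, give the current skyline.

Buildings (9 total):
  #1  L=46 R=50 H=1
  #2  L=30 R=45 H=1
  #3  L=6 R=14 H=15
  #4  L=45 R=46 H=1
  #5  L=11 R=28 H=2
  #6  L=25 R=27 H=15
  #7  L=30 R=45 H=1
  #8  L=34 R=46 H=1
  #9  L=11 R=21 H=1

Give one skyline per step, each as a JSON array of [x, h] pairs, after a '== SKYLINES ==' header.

== SKYLINES ==
[[46,1],[50,0]]
[[30,1],[45,0],[46,1],[50,0]]
[[6,15],[14,0],[30,1],[45,0],[46,1],[50,0]]
[[6,15],[14,0],[30,1],[50,0]]
[[6,15],[14,2],[28,0],[30,1],[50,0]]
[[6,15],[14,2],[25,15],[27,2],[28,0],[30,1],[50,0]]
[[6,15],[14,2],[25,15],[27,2],[28,0],[30,1],[50,0]]
[[6,15],[14,2],[25,15],[27,2],[28,0],[30,1],[50,0]]
[[6,15],[14,2],[25,15],[27,2],[28,0],[30,1],[50,0]]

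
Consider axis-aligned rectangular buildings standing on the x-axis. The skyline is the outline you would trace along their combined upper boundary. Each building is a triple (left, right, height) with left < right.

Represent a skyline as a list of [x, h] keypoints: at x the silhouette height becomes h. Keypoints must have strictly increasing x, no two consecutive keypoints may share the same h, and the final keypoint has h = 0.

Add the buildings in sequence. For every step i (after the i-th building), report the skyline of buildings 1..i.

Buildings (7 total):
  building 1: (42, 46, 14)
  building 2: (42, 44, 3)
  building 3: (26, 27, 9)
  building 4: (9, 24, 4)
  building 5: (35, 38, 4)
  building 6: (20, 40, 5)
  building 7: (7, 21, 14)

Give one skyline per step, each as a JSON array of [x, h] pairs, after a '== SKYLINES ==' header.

== SKYLINES ==
[[42,14],[46,0]]
[[42,14],[46,0]]
[[26,9],[27,0],[42,14],[46,0]]
[[9,4],[24,0],[26,9],[27,0],[42,14],[46,0]]
[[9,4],[24,0],[26,9],[27,0],[35,4],[38,0],[42,14],[46,0]]
[[9,4],[20,5],[26,9],[27,5],[40,0],[42,14],[46,0]]
[[7,14],[21,5],[26,9],[27,5],[40,0],[42,14],[46,0]]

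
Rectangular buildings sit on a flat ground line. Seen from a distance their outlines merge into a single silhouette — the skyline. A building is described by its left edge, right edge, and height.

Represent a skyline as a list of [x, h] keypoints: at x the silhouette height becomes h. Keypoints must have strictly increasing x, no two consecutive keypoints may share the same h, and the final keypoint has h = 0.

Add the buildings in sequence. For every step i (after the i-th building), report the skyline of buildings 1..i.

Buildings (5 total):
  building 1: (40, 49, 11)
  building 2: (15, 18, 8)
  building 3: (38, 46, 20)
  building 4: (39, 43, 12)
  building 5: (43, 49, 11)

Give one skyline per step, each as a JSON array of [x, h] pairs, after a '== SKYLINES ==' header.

== SKYLINES ==
[[40,11],[49,0]]
[[15,8],[18,0],[40,11],[49,0]]
[[15,8],[18,0],[38,20],[46,11],[49,0]]
[[15,8],[18,0],[38,20],[46,11],[49,0]]
[[15,8],[18,0],[38,20],[46,11],[49,0]]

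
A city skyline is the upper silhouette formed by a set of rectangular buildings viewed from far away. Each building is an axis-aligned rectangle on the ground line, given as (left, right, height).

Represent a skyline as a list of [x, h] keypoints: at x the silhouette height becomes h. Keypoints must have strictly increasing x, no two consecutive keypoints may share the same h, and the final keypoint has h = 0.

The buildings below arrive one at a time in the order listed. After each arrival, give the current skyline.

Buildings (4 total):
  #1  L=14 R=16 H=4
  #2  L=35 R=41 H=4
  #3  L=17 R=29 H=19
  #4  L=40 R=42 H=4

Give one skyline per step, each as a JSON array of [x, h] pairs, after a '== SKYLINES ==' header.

== SKYLINES ==
[[14,4],[16,0]]
[[14,4],[16,0],[35,4],[41,0]]
[[14,4],[16,0],[17,19],[29,0],[35,4],[41,0]]
[[14,4],[16,0],[17,19],[29,0],[35,4],[42,0]]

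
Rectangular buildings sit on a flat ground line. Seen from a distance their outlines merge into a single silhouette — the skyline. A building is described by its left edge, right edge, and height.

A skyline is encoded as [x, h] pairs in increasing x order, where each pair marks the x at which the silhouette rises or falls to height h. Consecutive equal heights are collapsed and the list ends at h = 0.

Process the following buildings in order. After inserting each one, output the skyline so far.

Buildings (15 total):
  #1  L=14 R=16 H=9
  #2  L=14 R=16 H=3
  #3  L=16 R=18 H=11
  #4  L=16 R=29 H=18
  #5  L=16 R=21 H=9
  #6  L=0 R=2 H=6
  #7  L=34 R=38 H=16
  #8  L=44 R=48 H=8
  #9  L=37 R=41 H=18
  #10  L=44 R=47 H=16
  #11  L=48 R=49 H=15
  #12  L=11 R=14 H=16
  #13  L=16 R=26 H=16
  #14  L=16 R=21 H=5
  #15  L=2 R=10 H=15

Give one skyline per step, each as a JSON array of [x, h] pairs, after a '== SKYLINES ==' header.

== SKYLINES ==
[[14,9],[16,0]]
[[14,9],[16,0]]
[[14,9],[16,11],[18,0]]
[[14,9],[16,18],[29,0]]
[[14,9],[16,18],[29,0]]
[[0,6],[2,0],[14,9],[16,18],[29,0]]
[[0,6],[2,0],[14,9],[16,18],[29,0],[34,16],[38,0]]
[[0,6],[2,0],[14,9],[16,18],[29,0],[34,16],[38,0],[44,8],[48,0]]
[[0,6],[2,0],[14,9],[16,18],[29,0],[34,16],[37,18],[41,0],[44,8],[48,0]]
[[0,6],[2,0],[14,9],[16,18],[29,0],[34,16],[37,18],[41,0],[44,16],[47,8],[48,0]]
[[0,6],[2,0],[14,9],[16,18],[29,0],[34,16],[37,18],[41,0],[44,16],[47,8],[48,15],[49,0]]
[[0,6],[2,0],[11,16],[14,9],[16,18],[29,0],[34,16],[37,18],[41,0],[44,16],[47,8],[48,15],[49,0]]
[[0,6],[2,0],[11,16],[14,9],[16,18],[29,0],[34,16],[37,18],[41,0],[44,16],[47,8],[48,15],[49,0]]
[[0,6],[2,0],[11,16],[14,9],[16,18],[29,0],[34,16],[37,18],[41,0],[44,16],[47,8],[48,15],[49,0]]
[[0,6],[2,15],[10,0],[11,16],[14,9],[16,18],[29,0],[34,16],[37,18],[41,0],[44,16],[47,8],[48,15],[49,0]]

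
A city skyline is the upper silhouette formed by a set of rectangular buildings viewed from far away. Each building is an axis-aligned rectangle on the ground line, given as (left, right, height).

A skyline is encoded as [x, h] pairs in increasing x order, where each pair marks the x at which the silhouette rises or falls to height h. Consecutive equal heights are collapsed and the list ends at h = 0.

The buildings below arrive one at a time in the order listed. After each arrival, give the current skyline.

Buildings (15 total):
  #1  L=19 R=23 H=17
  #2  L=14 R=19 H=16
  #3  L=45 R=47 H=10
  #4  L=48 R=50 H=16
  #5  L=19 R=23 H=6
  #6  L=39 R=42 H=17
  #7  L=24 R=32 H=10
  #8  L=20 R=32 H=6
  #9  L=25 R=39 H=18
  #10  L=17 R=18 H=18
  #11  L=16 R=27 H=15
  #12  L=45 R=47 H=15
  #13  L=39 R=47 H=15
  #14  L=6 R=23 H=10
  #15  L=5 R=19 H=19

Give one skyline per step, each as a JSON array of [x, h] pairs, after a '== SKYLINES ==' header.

== SKYLINES ==
[[19,17],[23,0]]
[[14,16],[19,17],[23,0]]
[[14,16],[19,17],[23,0],[45,10],[47,0]]
[[14,16],[19,17],[23,0],[45,10],[47,0],[48,16],[50,0]]
[[14,16],[19,17],[23,0],[45,10],[47,0],[48,16],[50,0]]
[[14,16],[19,17],[23,0],[39,17],[42,0],[45,10],[47,0],[48,16],[50,0]]
[[14,16],[19,17],[23,0],[24,10],[32,0],[39,17],[42,0],[45,10],[47,0],[48,16],[50,0]]
[[14,16],[19,17],[23,6],[24,10],[32,0],[39,17],[42,0],[45,10],[47,0],[48,16],[50,0]]
[[14,16],[19,17],[23,6],[24,10],[25,18],[39,17],[42,0],[45,10],[47,0],[48,16],[50,0]]
[[14,16],[17,18],[18,16],[19,17],[23,6],[24,10],[25,18],[39,17],[42,0],[45,10],[47,0],[48,16],[50,0]]
[[14,16],[17,18],[18,16],[19,17],[23,15],[25,18],[39,17],[42,0],[45,10],[47,0],[48,16],[50,0]]
[[14,16],[17,18],[18,16],[19,17],[23,15],[25,18],[39,17],[42,0],[45,15],[47,0],[48,16],[50,0]]
[[14,16],[17,18],[18,16],[19,17],[23,15],[25,18],[39,17],[42,15],[47,0],[48,16],[50,0]]
[[6,10],[14,16],[17,18],[18,16],[19,17],[23,15],[25,18],[39,17],[42,15],[47,0],[48,16],[50,0]]
[[5,19],[19,17],[23,15],[25,18],[39,17],[42,15],[47,0],[48,16],[50,0]]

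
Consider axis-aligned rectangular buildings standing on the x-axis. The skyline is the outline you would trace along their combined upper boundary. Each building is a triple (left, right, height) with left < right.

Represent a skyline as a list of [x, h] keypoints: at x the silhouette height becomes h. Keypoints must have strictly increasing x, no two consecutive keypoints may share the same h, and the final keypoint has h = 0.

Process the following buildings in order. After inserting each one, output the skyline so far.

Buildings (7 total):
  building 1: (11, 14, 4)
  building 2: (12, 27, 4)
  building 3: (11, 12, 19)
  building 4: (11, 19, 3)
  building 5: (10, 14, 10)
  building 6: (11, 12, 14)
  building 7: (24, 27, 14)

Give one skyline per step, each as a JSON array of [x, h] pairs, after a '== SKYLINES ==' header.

== SKYLINES ==
[[11,4],[14,0]]
[[11,4],[27,0]]
[[11,19],[12,4],[27,0]]
[[11,19],[12,4],[27,0]]
[[10,10],[11,19],[12,10],[14,4],[27,0]]
[[10,10],[11,19],[12,10],[14,4],[27,0]]
[[10,10],[11,19],[12,10],[14,4],[24,14],[27,0]]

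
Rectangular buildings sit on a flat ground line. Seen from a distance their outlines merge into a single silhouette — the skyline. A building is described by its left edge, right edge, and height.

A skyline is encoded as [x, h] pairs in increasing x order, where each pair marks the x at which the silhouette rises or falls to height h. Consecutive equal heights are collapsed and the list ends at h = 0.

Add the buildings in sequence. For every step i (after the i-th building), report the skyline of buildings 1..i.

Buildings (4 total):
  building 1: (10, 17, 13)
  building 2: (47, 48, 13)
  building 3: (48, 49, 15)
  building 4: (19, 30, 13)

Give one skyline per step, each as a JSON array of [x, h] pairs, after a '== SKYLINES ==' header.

== SKYLINES ==
[[10,13],[17,0]]
[[10,13],[17,0],[47,13],[48,0]]
[[10,13],[17,0],[47,13],[48,15],[49,0]]
[[10,13],[17,0],[19,13],[30,0],[47,13],[48,15],[49,0]]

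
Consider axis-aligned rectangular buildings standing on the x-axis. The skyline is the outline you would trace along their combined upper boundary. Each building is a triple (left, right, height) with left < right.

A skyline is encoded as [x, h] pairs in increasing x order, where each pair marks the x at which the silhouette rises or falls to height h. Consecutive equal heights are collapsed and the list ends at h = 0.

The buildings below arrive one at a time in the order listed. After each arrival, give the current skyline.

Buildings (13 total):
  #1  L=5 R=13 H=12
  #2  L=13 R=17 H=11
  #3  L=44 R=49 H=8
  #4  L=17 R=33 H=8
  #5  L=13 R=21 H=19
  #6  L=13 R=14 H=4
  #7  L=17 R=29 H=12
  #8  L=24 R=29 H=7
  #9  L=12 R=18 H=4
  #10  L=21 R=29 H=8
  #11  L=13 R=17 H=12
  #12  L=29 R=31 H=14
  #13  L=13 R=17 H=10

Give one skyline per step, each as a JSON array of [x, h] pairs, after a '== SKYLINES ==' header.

== SKYLINES ==
[[5,12],[13,0]]
[[5,12],[13,11],[17,0]]
[[5,12],[13,11],[17,0],[44,8],[49,0]]
[[5,12],[13,11],[17,8],[33,0],[44,8],[49,0]]
[[5,12],[13,19],[21,8],[33,0],[44,8],[49,0]]
[[5,12],[13,19],[21,8],[33,0],[44,8],[49,0]]
[[5,12],[13,19],[21,12],[29,8],[33,0],[44,8],[49,0]]
[[5,12],[13,19],[21,12],[29,8],[33,0],[44,8],[49,0]]
[[5,12],[13,19],[21,12],[29,8],[33,0],[44,8],[49,0]]
[[5,12],[13,19],[21,12],[29,8],[33,0],[44,8],[49,0]]
[[5,12],[13,19],[21,12],[29,8],[33,0],[44,8],[49,0]]
[[5,12],[13,19],[21,12],[29,14],[31,8],[33,0],[44,8],[49,0]]
[[5,12],[13,19],[21,12],[29,14],[31,8],[33,0],[44,8],[49,0]]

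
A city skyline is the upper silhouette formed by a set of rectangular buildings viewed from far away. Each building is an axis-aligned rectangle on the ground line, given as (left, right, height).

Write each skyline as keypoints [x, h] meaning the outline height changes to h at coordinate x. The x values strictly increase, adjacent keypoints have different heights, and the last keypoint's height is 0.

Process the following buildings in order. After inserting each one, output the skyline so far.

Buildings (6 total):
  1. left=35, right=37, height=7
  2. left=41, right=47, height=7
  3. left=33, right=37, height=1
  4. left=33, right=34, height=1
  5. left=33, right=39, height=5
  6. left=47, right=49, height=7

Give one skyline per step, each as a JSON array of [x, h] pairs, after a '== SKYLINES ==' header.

== SKYLINES ==
[[35,7],[37,0]]
[[35,7],[37,0],[41,7],[47,0]]
[[33,1],[35,7],[37,0],[41,7],[47,0]]
[[33,1],[35,7],[37,0],[41,7],[47,0]]
[[33,5],[35,7],[37,5],[39,0],[41,7],[47,0]]
[[33,5],[35,7],[37,5],[39,0],[41,7],[49,0]]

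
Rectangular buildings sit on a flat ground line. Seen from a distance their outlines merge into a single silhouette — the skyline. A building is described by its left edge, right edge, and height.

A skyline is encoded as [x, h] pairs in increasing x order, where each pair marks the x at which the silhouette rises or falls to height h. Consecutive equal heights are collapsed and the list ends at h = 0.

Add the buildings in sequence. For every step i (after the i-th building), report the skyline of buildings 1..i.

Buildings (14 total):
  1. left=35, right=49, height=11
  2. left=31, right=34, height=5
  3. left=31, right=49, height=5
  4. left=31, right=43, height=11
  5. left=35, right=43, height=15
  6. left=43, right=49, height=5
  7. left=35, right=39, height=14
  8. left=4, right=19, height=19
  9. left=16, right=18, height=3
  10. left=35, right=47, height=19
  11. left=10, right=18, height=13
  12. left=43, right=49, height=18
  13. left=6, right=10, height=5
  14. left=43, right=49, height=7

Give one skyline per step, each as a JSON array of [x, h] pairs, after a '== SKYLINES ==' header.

== SKYLINES ==
[[35,11],[49,0]]
[[31,5],[34,0],[35,11],[49,0]]
[[31,5],[35,11],[49,0]]
[[31,11],[49,0]]
[[31,11],[35,15],[43,11],[49,0]]
[[31,11],[35,15],[43,11],[49,0]]
[[31,11],[35,15],[43,11],[49,0]]
[[4,19],[19,0],[31,11],[35,15],[43,11],[49,0]]
[[4,19],[19,0],[31,11],[35,15],[43,11],[49,0]]
[[4,19],[19,0],[31,11],[35,19],[47,11],[49,0]]
[[4,19],[19,0],[31,11],[35,19],[47,11],[49,0]]
[[4,19],[19,0],[31,11],[35,19],[47,18],[49,0]]
[[4,19],[19,0],[31,11],[35,19],[47,18],[49,0]]
[[4,19],[19,0],[31,11],[35,19],[47,18],[49,0]]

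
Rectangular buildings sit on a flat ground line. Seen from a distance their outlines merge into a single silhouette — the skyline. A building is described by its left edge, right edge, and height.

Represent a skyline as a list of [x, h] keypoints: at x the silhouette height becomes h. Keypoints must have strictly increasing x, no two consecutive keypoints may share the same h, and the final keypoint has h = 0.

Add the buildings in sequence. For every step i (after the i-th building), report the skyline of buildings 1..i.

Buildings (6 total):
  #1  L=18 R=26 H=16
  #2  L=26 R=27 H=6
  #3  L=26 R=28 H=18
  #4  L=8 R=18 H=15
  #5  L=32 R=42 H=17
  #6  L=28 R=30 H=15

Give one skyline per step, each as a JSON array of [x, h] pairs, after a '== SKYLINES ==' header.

== SKYLINES ==
[[18,16],[26,0]]
[[18,16],[26,6],[27,0]]
[[18,16],[26,18],[28,0]]
[[8,15],[18,16],[26,18],[28,0]]
[[8,15],[18,16],[26,18],[28,0],[32,17],[42,0]]
[[8,15],[18,16],[26,18],[28,15],[30,0],[32,17],[42,0]]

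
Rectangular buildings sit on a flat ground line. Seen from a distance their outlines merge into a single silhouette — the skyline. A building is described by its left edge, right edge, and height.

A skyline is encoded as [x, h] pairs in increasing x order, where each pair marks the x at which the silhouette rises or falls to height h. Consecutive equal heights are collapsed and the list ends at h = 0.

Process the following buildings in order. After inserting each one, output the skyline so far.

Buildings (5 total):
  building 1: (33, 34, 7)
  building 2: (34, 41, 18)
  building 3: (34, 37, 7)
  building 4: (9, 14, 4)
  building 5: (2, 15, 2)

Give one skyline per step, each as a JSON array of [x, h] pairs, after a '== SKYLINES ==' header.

== SKYLINES ==
[[33,7],[34,0]]
[[33,7],[34,18],[41,0]]
[[33,7],[34,18],[41,0]]
[[9,4],[14,0],[33,7],[34,18],[41,0]]
[[2,2],[9,4],[14,2],[15,0],[33,7],[34,18],[41,0]]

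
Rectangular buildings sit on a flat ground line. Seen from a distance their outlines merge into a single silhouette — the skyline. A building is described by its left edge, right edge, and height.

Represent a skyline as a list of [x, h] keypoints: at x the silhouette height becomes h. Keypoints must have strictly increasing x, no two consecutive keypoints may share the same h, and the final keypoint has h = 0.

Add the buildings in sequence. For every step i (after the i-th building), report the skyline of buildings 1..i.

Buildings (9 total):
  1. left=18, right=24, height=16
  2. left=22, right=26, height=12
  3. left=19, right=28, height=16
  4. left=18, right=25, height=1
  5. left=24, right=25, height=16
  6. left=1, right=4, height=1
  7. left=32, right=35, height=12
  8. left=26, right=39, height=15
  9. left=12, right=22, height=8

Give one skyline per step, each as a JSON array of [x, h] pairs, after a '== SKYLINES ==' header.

== SKYLINES ==
[[18,16],[24,0]]
[[18,16],[24,12],[26,0]]
[[18,16],[28,0]]
[[18,16],[28,0]]
[[18,16],[28,0]]
[[1,1],[4,0],[18,16],[28,0]]
[[1,1],[4,0],[18,16],[28,0],[32,12],[35,0]]
[[1,1],[4,0],[18,16],[28,15],[39,0]]
[[1,1],[4,0],[12,8],[18,16],[28,15],[39,0]]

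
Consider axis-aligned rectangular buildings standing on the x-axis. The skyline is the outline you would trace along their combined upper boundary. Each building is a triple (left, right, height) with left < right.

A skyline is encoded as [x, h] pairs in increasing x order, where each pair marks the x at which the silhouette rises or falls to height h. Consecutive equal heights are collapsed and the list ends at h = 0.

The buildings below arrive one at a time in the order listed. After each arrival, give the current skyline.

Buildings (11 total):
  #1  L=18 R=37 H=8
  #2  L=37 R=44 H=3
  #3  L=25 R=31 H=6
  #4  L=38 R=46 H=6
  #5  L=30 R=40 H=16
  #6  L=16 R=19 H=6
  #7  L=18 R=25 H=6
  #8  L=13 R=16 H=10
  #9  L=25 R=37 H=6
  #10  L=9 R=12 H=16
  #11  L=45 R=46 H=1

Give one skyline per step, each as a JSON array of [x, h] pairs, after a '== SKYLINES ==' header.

== SKYLINES ==
[[18,8],[37,0]]
[[18,8],[37,3],[44,0]]
[[18,8],[37,3],[44,0]]
[[18,8],[37,3],[38,6],[46,0]]
[[18,8],[30,16],[40,6],[46,0]]
[[16,6],[18,8],[30,16],[40,6],[46,0]]
[[16,6],[18,8],[30,16],[40,6],[46,0]]
[[13,10],[16,6],[18,8],[30,16],[40,6],[46,0]]
[[13,10],[16,6],[18,8],[30,16],[40,6],[46,0]]
[[9,16],[12,0],[13,10],[16,6],[18,8],[30,16],[40,6],[46,0]]
[[9,16],[12,0],[13,10],[16,6],[18,8],[30,16],[40,6],[46,0]]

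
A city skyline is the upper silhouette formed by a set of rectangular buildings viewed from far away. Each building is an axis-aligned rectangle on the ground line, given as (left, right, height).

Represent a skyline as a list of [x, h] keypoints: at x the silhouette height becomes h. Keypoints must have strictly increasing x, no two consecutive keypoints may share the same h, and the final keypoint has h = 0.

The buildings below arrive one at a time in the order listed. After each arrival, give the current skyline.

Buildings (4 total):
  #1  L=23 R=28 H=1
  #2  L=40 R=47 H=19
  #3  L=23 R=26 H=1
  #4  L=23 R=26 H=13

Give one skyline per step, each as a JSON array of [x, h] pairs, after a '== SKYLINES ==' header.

== SKYLINES ==
[[23,1],[28,0]]
[[23,1],[28,0],[40,19],[47,0]]
[[23,1],[28,0],[40,19],[47,0]]
[[23,13],[26,1],[28,0],[40,19],[47,0]]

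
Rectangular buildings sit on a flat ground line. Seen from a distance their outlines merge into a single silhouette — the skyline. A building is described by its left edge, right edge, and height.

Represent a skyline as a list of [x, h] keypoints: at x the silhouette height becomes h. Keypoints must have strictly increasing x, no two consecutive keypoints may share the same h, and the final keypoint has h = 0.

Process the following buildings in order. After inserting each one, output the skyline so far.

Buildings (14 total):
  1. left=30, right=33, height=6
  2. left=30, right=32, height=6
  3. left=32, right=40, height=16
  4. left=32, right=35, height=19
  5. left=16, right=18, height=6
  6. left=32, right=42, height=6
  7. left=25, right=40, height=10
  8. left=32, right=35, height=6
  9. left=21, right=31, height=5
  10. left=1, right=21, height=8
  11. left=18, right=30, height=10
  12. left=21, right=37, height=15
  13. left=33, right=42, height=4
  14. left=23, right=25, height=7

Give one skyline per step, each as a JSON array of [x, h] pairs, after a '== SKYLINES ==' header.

== SKYLINES ==
[[30,6],[33,0]]
[[30,6],[33,0]]
[[30,6],[32,16],[40,0]]
[[30,6],[32,19],[35,16],[40,0]]
[[16,6],[18,0],[30,6],[32,19],[35,16],[40,0]]
[[16,6],[18,0],[30,6],[32,19],[35,16],[40,6],[42,0]]
[[16,6],[18,0],[25,10],[32,19],[35,16],[40,6],[42,0]]
[[16,6],[18,0],[25,10],[32,19],[35,16],[40,6],[42,0]]
[[16,6],[18,0],[21,5],[25,10],[32,19],[35,16],[40,6],[42,0]]
[[1,8],[21,5],[25,10],[32,19],[35,16],[40,6],[42,0]]
[[1,8],[18,10],[32,19],[35,16],[40,6],[42,0]]
[[1,8],[18,10],[21,15],[32,19],[35,16],[40,6],[42,0]]
[[1,8],[18,10],[21,15],[32,19],[35,16],[40,6],[42,0]]
[[1,8],[18,10],[21,15],[32,19],[35,16],[40,6],[42,0]]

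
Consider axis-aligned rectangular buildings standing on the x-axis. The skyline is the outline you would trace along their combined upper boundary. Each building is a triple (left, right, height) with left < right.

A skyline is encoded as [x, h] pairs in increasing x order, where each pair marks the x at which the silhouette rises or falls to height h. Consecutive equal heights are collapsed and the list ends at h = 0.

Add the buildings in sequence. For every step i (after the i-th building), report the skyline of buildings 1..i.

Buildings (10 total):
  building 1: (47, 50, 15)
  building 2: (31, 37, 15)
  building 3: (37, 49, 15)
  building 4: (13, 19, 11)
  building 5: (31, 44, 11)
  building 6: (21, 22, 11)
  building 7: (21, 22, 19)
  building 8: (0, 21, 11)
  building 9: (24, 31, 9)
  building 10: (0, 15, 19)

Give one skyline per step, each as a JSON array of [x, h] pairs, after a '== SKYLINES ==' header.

== SKYLINES ==
[[47,15],[50,0]]
[[31,15],[37,0],[47,15],[50,0]]
[[31,15],[50,0]]
[[13,11],[19,0],[31,15],[50,0]]
[[13,11],[19,0],[31,15],[50,0]]
[[13,11],[19,0],[21,11],[22,0],[31,15],[50,0]]
[[13,11],[19,0],[21,19],[22,0],[31,15],[50,0]]
[[0,11],[21,19],[22,0],[31,15],[50,0]]
[[0,11],[21,19],[22,0],[24,9],[31,15],[50,0]]
[[0,19],[15,11],[21,19],[22,0],[24,9],[31,15],[50,0]]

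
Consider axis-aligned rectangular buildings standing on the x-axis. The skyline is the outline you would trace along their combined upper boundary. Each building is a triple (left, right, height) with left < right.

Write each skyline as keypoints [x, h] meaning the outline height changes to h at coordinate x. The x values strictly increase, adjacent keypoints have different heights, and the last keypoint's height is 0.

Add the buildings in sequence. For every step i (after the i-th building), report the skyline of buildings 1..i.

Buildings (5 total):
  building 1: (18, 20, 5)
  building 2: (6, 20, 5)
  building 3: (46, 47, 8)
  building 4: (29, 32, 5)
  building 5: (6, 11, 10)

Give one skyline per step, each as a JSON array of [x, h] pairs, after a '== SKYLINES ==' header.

== SKYLINES ==
[[18,5],[20,0]]
[[6,5],[20,0]]
[[6,5],[20,0],[46,8],[47,0]]
[[6,5],[20,0],[29,5],[32,0],[46,8],[47,0]]
[[6,10],[11,5],[20,0],[29,5],[32,0],[46,8],[47,0]]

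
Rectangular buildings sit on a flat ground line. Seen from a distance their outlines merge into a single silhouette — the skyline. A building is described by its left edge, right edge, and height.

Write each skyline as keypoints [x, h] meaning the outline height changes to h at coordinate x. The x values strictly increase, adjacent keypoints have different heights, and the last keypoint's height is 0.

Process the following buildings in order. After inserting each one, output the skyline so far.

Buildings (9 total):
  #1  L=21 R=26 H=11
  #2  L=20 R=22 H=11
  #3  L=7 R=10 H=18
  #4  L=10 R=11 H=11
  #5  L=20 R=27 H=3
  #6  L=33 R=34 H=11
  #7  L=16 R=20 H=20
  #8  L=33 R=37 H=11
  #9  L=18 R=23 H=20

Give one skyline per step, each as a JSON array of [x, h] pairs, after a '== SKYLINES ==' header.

== SKYLINES ==
[[21,11],[26,0]]
[[20,11],[26,0]]
[[7,18],[10,0],[20,11],[26,0]]
[[7,18],[10,11],[11,0],[20,11],[26,0]]
[[7,18],[10,11],[11,0],[20,11],[26,3],[27,0]]
[[7,18],[10,11],[11,0],[20,11],[26,3],[27,0],[33,11],[34,0]]
[[7,18],[10,11],[11,0],[16,20],[20,11],[26,3],[27,0],[33,11],[34,0]]
[[7,18],[10,11],[11,0],[16,20],[20,11],[26,3],[27,0],[33,11],[37,0]]
[[7,18],[10,11],[11,0],[16,20],[23,11],[26,3],[27,0],[33,11],[37,0]]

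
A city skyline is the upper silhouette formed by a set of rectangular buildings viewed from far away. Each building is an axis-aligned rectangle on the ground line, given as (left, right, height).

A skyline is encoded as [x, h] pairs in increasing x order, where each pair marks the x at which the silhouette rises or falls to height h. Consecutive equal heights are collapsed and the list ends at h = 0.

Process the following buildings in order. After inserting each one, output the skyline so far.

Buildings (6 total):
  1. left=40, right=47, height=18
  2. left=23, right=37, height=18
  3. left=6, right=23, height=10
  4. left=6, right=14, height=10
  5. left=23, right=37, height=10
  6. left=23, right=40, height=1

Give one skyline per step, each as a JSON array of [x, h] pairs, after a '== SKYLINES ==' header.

== SKYLINES ==
[[40,18],[47,0]]
[[23,18],[37,0],[40,18],[47,0]]
[[6,10],[23,18],[37,0],[40,18],[47,0]]
[[6,10],[23,18],[37,0],[40,18],[47,0]]
[[6,10],[23,18],[37,0],[40,18],[47,0]]
[[6,10],[23,18],[37,1],[40,18],[47,0]]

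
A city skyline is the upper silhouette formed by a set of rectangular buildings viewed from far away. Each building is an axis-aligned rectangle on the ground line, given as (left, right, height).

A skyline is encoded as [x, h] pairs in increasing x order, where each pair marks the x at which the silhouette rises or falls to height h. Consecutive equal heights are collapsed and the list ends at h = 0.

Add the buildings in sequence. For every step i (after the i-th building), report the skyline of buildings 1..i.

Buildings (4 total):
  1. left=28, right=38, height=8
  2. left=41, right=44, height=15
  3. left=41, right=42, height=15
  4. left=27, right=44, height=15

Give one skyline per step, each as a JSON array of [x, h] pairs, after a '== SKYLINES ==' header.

== SKYLINES ==
[[28,8],[38,0]]
[[28,8],[38,0],[41,15],[44,0]]
[[28,8],[38,0],[41,15],[44,0]]
[[27,15],[44,0]]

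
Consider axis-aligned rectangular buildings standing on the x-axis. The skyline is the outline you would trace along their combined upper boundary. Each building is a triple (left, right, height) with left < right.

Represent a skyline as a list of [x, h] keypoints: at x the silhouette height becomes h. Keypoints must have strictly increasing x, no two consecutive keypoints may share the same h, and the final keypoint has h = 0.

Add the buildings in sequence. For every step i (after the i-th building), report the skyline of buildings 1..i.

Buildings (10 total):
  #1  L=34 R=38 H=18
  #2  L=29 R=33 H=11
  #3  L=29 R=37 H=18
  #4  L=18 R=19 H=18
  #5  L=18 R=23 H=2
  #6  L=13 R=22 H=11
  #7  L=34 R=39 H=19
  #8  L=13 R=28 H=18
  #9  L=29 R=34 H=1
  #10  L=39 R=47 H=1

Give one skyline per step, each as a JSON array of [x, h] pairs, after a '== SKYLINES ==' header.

== SKYLINES ==
[[34,18],[38,0]]
[[29,11],[33,0],[34,18],[38,0]]
[[29,18],[38,0]]
[[18,18],[19,0],[29,18],[38,0]]
[[18,18],[19,2],[23,0],[29,18],[38,0]]
[[13,11],[18,18],[19,11],[22,2],[23,0],[29,18],[38,0]]
[[13,11],[18,18],[19,11],[22,2],[23,0],[29,18],[34,19],[39,0]]
[[13,18],[28,0],[29,18],[34,19],[39,0]]
[[13,18],[28,0],[29,18],[34,19],[39,0]]
[[13,18],[28,0],[29,18],[34,19],[39,1],[47,0]]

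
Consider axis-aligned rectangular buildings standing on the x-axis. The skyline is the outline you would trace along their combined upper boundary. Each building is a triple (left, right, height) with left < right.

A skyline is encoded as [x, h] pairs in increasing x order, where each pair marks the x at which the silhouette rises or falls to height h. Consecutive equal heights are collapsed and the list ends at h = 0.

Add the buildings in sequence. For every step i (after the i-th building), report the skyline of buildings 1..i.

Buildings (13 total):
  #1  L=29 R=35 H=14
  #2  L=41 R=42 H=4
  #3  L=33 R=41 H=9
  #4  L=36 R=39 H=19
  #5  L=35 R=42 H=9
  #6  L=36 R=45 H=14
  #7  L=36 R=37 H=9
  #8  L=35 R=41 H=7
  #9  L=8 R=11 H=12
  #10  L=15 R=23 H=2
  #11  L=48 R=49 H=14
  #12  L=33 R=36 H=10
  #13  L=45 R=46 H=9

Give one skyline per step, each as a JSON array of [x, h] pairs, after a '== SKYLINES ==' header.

== SKYLINES ==
[[29,14],[35,0]]
[[29,14],[35,0],[41,4],[42,0]]
[[29,14],[35,9],[41,4],[42,0]]
[[29,14],[35,9],[36,19],[39,9],[41,4],[42,0]]
[[29,14],[35,9],[36,19],[39,9],[42,0]]
[[29,14],[35,9],[36,19],[39,14],[45,0]]
[[29,14],[35,9],[36,19],[39,14],[45,0]]
[[29,14],[35,9],[36,19],[39,14],[45,0]]
[[8,12],[11,0],[29,14],[35,9],[36,19],[39,14],[45,0]]
[[8,12],[11,0],[15,2],[23,0],[29,14],[35,9],[36,19],[39,14],[45,0]]
[[8,12],[11,0],[15,2],[23,0],[29,14],[35,9],[36,19],[39,14],[45,0],[48,14],[49,0]]
[[8,12],[11,0],[15,2],[23,0],[29,14],[35,10],[36,19],[39,14],[45,0],[48,14],[49,0]]
[[8,12],[11,0],[15,2],[23,0],[29,14],[35,10],[36,19],[39,14],[45,9],[46,0],[48,14],[49,0]]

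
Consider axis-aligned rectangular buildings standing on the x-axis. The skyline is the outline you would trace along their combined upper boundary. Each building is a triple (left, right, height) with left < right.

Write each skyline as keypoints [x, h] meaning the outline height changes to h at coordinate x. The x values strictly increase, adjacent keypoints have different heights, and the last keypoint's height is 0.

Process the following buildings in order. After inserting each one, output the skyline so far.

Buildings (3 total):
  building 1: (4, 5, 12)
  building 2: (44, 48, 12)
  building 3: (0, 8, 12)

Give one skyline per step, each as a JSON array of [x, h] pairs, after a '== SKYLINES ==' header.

== SKYLINES ==
[[4,12],[5,0]]
[[4,12],[5,0],[44,12],[48,0]]
[[0,12],[8,0],[44,12],[48,0]]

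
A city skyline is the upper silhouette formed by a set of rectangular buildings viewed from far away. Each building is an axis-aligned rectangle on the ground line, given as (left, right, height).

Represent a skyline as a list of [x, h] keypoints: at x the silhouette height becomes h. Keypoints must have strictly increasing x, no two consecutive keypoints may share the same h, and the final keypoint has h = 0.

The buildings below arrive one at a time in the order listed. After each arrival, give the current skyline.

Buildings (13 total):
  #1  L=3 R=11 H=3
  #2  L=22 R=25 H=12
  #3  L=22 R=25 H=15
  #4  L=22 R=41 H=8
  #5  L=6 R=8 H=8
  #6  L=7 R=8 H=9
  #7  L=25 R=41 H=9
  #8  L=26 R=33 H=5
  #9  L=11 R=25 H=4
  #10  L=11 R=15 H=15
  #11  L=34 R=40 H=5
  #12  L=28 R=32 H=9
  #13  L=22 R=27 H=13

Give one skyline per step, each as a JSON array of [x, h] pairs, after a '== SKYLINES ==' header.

== SKYLINES ==
[[3,3],[11,0]]
[[3,3],[11,0],[22,12],[25,0]]
[[3,3],[11,0],[22,15],[25,0]]
[[3,3],[11,0],[22,15],[25,8],[41,0]]
[[3,3],[6,8],[8,3],[11,0],[22,15],[25,8],[41,0]]
[[3,3],[6,8],[7,9],[8,3],[11,0],[22,15],[25,8],[41,0]]
[[3,3],[6,8],[7,9],[8,3],[11,0],[22,15],[25,9],[41,0]]
[[3,3],[6,8],[7,9],[8,3],[11,0],[22,15],[25,9],[41,0]]
[[3,3],[6,8],[7,9],[8,3],[11,4],[22,15],[25,9],[41,0]]
[[3,3],[6,8],[7,9],[8,3],[11,15],[15,4],[22,15],[25,9],[41,0]]
[[3,3],[6,8],[7,9],[8,3],[11,15],[15,4],[22,15],[25,9],[41,0]]
[[3,3],[6,8],[7,9],[8,3],[11,15],[15,4],[22,15],[25,9],[41,0]]
[[3,3],[6,8],[7,9],[8,3],[11,15],[15,4],[22,15],[25,13],[27,9],[41,0]]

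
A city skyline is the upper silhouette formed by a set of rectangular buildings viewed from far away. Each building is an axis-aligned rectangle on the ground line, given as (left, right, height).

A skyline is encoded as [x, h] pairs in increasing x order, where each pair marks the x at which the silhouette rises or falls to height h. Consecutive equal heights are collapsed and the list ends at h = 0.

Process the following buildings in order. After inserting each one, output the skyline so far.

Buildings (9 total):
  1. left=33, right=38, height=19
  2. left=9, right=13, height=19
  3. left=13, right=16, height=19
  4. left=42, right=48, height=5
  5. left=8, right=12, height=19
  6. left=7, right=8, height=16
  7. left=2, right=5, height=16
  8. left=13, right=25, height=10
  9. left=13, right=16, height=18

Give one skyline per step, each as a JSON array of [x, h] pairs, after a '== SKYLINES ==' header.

== SKYLINES ==
[[33,19],[38,0]]
[[9,19],[13,0],[33,19],[38,0]]
[[9,19],[16,0],[33,19],[38,0]]
[[9,19],[16,0],[33,19],[38,0],[42,5],[48,0]]
[[8,19],[16,0],[33,19],[38,0],[42,5],[48,0]]
[[7,16],[8,19],[16,0],[33,19],[38,0],[42,5],[48,0]]
[[2,16],[5,0],[7,16],[8,19],[16,0],[33,19],[38,0],[42,5],[48,0]]
[[2,16],[5,0],[7,16],[8,19],[16,10],[25,0],[33,19],[38,0],[42,5],[48,0]]
[[2,16],[5,0],[7,16],[8,19],[16,10],[25,0],[33,19],[38,0],[42,5],[48,0]]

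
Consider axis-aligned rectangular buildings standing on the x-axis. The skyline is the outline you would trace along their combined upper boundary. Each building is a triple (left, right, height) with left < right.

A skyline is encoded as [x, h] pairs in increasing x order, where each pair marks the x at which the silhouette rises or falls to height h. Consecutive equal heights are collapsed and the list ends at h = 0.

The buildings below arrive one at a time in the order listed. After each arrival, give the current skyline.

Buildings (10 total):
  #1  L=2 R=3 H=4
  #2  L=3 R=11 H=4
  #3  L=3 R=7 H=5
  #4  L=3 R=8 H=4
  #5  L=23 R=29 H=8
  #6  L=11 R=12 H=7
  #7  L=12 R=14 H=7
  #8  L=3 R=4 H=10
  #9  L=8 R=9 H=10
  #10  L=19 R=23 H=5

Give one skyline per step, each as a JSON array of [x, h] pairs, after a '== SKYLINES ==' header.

== SKYLINES ==
[[2,4],[3,0]]
[[2,4],[11,0]]
[[2,4],[3,5],[7,4],[11,0]]
[[2,4],[3,5],[7,4],[11,0]]
[[2,4],[3,5],[7,4],[11,0],[23,8],[29,0]]
[[2,4],[3,5],[7,4],[11,7],[12,0],[23,8],[29,0]]
[[2,4],[3,5],[7,4],[11,7],[14,0],[23,8],[29,0]]
[[2,4],[3,10],[4,5],[7,4],[11,7],[14,0],[23,8],[29,0]]
[[2,4],[3,10],[4,5],[7,4],[8,10],[9,4],[11,7],[14,0],[23,8],[29,0]]
[[2,4],[3,10],[4,5],[7,4],[8,10],[9,4],[11,7],[14,0],[19,5],[23,8],[29,0]]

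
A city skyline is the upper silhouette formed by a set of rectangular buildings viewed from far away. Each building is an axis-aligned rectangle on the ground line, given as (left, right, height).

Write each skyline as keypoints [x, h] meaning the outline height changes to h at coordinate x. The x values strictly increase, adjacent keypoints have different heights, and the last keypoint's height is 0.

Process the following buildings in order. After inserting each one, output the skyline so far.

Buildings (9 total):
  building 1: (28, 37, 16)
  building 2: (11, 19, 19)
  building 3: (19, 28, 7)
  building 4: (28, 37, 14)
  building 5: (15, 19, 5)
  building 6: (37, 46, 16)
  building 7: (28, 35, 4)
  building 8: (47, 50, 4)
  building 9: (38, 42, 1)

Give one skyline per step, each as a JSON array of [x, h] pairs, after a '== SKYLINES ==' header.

== SKYLINES ==
[[28,16],[37,0]]
[[11,19],[19,0],[28,16],[37,0]]
[[11,19],[19,7],[28,16],[37,0]]
[[11,19],[19,7],[28,16],[37,0]]
[[11,19],[19,7],[28,16],[37,0]]
[[11,19],[19,7],[28,16],[46,0]]
[[11,19],[19,7],[28,16],[46,0]]
[[11,19],[19,7],[28,16],[46,0],[47,4],[50,0]]
[[11,19],[19,7],[28,16],[46,0],[47,4],[50,0]]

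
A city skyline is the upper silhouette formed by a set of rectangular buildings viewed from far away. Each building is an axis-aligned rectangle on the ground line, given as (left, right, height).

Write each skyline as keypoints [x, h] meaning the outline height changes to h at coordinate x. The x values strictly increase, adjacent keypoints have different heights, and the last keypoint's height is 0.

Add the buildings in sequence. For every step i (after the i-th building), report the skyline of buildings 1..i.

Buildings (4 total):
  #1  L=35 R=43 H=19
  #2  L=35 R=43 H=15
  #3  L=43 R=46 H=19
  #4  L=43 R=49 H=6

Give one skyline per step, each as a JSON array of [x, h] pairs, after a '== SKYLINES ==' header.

== SKYLINES ==
[[35,19],[43,0]]
[[35,19],[43,0]]
[[35,19],[46,0]]
[[35,19],[46,6],[49,0]]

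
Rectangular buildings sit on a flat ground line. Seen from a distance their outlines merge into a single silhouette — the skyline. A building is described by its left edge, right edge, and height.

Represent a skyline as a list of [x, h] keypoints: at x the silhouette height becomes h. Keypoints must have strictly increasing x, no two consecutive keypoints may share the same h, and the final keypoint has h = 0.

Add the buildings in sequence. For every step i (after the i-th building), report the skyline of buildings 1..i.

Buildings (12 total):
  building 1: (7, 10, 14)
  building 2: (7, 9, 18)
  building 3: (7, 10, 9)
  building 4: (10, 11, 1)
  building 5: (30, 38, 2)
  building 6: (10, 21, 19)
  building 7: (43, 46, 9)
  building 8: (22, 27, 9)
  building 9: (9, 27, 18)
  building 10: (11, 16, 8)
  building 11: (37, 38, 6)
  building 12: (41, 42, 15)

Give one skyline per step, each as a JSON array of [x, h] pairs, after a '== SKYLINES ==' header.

== SKYLINES ==
[[7,14],[10,0]]
[[7,18],[9,14],[10,0]]
[[7,18],[9,14],[10,0]]
[[7,18],[9,14],[10,1],[11,0]]
[[7,18],[9,14],[10,1],[11,0],[30,2],[38,0]]
[[7,18],[9,14],[10,19],[21,0],[30,2],[38,0]]
[[7,18],[9,14],[10,19],[21,0],[30,2],[38,0],[43,9],[46,0]]
[[7,18],[9,14],[10,19],[21,0],[22,9],[27,0],[30,2],[38,0],[43,9],[46,0]]
[[7,18],[10,19],[21,18],[27,0],[30,2],[38,0],[43,9],[46,0]]
[[7,18],[10,19],[21,18],[27,0],[30,2],[38,0],[43,9],[46,0]]
[[7,18],[10,19],[21,18],[27,0],[30,2],[37,6],[38,0],[43,9],[46,0]]
[[7,18],[10,19],[21,18],[27,0],[30,2],[37,6],[38,0],[41,15],[42,0],[43,9],[46,0]]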